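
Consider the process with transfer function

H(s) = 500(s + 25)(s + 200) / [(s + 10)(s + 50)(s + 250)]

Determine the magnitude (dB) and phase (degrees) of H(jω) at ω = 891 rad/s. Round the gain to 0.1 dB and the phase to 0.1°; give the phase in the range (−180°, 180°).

-5.1 dB, -84.7°

At s = jω = j891:
zero (s+25): 25 + j891 → |·| = √(25²+891²) = √794506 ≈ 891.35, ∠ = arctan(891/25) ≈ 88.39°
zero (s+200): 200 + j891 → |·| = √(200²+891²) = √833881 ≈ 913.17, ∠ = arctan(891/200) ≈ 77.35°
pole (s+10): 10 + j891 → |·| = √(10²+891²) = √793981 ≈ 891.06, ∠ = arctan(891/10) ≈ 89.36°
pole (s+50): 50 + j891 → |·| = √(50²+891²) = √796381 ≈ 892.4, ∠ = arctan(891/50) ≈ 86.79°
pole (s+250): 250 + j891 → |·| = √(250²+891²) = √856381 ≈ 925.41, ∠ = arctan(891/250) ≈ 74.33°
|H| = 500 · 8.1395e+05 / 7.3587e+08 ≈ 0.55305
Gain = 20 log₁₀(0.55305) ≈ -5.14 dB
∠H = 165.74° − 250.48° = -84.74°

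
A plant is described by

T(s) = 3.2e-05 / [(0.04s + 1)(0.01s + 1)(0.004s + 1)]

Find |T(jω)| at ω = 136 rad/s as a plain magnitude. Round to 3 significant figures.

3.01e-06

At ω = 136 rad/s:
pole (1 + j136·0.04) = 1 + j5.44 → |·| ≈ 5.5311, ∠ ≈ 79.58°
pole (1 + j136·0.01) = 1 + j1.36 → |·| ≈ 1.6881, ∠ ≈ 53.67°
pole (1 + j136·0.004) = 1 + j0.544 → |·| ≈ 1.1384, ∠ ≈ 28.55°
|T| = 3.2e-05 · 1 / (5.5311 · 1.6881 · 1.1384) ≈ 3.0105e-06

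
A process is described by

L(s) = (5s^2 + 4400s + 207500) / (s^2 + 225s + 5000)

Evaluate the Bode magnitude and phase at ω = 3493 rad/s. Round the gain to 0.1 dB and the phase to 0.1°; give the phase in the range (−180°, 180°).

14.2 dB, -10.5°

Substitute s = j3493:
Numerator: 5(j3493)^2 + 4400(j3493) + 207500 = -60797745 + j15369200
Denominator: (j3493)^2 + 225(j3493) + 5000 = -12196049 + j785925
|N| = √(60797745² + 15369200²) ≈ 6.271e+07, ∠N ≈ 165.81°
|D| = √(12196049² + 785925²) ≈ 1.2221e+07, ∠D ≈ 176.31°
|L| = 6.271e+07 / 1.2221e+07 ≈ 5.1313
Gain = 20 log₁₀(5.1313) ≈ 14.20 dB
∠L = 165.81° − 176.31° = -10.50°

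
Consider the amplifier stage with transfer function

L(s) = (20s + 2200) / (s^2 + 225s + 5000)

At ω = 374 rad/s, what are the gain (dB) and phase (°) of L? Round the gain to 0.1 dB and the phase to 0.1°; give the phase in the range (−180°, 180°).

-26.2 dB, -74.4°

Substitute s = j374:
Numerator: 20(j374) + 2200 = 2200 + j7480
Denominator: (j374)^2 + 225(j374) + 5000 = -134876 + j84150
|N| = √(2200² + 7480²) ≈ 7796.8, ∠N ≈ 73.61°
|D| = √(134876² + 84150²) ≈ 1.5897e+05, ∠D ≈ 148.04°
|L| = 7796.8 / 1.5897e+05 ≈ 0.049046
Gain = 20 log₁₀(0.049046) ≈ -26.19 dB
∠L = 73.61° − 148.04° = -74.43°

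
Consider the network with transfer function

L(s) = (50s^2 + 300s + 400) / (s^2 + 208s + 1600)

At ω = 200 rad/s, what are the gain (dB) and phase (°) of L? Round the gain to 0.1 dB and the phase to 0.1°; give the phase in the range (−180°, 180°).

Substitute s = j200:
Numerator: 50(j200)^2 + 300(j200) + 400 = -1999600 + j60000
Denominator: (j200)^2 + 208(j200) + 1600 = -38400 + j41600
|N| = √(1999600² + 60000²) ≈ 2.0005e+06, ∠N ≈ 178.28°
|D| = √(38400² + 41600²) ≈ 56614, ∠D ≈ 132.71°
|L| = 2.0005e+06 / 56614 ≈ 35.336
Gain = 20 log₁₀(35.336) ≈ 30.96 dB
∠L = 178.28° − 132.71° = 45.57°

31.0 dB, 45.6°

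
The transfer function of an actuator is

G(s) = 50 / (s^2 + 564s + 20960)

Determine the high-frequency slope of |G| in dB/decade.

-40 dB/decade

Each pole contributes −20 dB/decade at high frequency; each zero contributes +20 dB/decade.
Net: 0 zero(s) − 2 pole(s) → -40 dB/decade.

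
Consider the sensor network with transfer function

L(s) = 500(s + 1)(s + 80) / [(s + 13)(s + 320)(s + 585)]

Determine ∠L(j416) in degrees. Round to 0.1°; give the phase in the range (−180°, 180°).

-7.1°

At s = jω = j416:
zero (s+1): 1 + j416 → |·| = √(1²+416²) = √173057 ≈ 416, ∠ = arctan(416/1) ≈ 89.86°
zero (s+80): 80 + j416 → |·| = √(80²+416²) = √179456 ≈ 423.62, ∠ = arctan(416/80) ≈ 79.11°
pole (s+13): 13 + j416 → |·| = √(13²+416²) = √173225 ≈ 416.2, ∠ = arctan(416/13) ≈ 88.21°
pole (s+320): 320 + j416 → |·| = √(320²+416²) = √275456 ≈ 524.84, ∠ = arctan(416/320) ≈ 52.43°
pole (s+585): 585 + j416 → |·| = √(585²+416²) = √515281 ≈ 717.83, ∠ = arctan(416/585) ≈ 35.42°
∠L = 168.97° − 176.06° = -7.09°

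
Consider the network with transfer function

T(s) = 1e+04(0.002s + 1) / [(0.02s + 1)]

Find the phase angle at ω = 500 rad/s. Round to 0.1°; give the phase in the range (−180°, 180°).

At ω = 500 rad/s:
zero (1 + j500·0.002) = 1 + j1 → |·| ≈ 1.4142, ∠ ≈ 45.00°
pole (1 + j500·0.02) = 1 + j10 → |·| ≈ 10.05, ∠ ≈ 84.29°
∠T = (45.00°) − (84.29°) = -39.29°

-39.3°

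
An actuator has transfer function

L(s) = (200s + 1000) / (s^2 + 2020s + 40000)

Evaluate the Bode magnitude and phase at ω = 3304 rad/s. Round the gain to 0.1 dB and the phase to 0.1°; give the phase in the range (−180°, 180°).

Substitute s = j3304:
Numerator: 200(j3304) + 1000 = 1000 + j660800
Denominator: (j3304)^2 + 2020(j3304) + 40000 = -10876416 + j6674080
|N| = √(1000² + 660800²) ≈ 6.608e+05, ∠N ≈ 89.91°
|D| = √(10876416² + 6674080²) ≈ 1.2761e+07, ∠D ≈ 148.47°
|L| = 6.608e+05 / 1.2761e+07 ≈ 0.051783
Gain = 20 log₁₀(0.051783) ≈ -25.72 dB
∠L = 89.91° − 148.47° = -58.56°

-25.7 dB, -58.6°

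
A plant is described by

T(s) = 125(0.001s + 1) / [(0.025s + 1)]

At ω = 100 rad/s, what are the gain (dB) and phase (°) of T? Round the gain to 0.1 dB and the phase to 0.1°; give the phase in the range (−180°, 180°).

At ω = 100 rad/s:
zero (1 + j100·0.001) = 1 + j0.1 → |·| ≈ 1.005, ∠ ≈ 5.71°
pole (1 + j100·0.025) = 1 + j2.5 → |·| ≈ 2.6926, ∠ ≈ 68.20°
|T| = 125 · 1.005 / (2.6926) ≈ 46.656
Gain = 20 log₁₀(46.656) ≈ 33.38 dB
∠T = (5.71°) − (68.20°) = -62.49°

33.4 dB, -62.5°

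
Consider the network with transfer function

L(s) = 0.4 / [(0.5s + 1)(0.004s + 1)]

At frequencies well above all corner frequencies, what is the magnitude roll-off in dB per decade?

-40 dB/decade

Each pole contributes −20 dB/decade at high frequency; each zero contributes +20 dB/decade.
Net: 0 zero(s) − 2 pole(s) → -40 dB/decade.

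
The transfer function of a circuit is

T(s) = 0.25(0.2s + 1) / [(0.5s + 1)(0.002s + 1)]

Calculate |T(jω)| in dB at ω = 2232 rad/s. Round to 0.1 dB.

At ω = 2232 rad/s:
zero (1 + j2232·0.2) = 1 + j446.4 → |·| ≈ 446.4, ∠ ≈ 89.87°
pole (1 + j2232·0.5) = 1 + j1116 → |·| ≈ 1116, ∠ ≈ 89.95°
pole (1 + j2232·0.002) = 1 + j4.464 → |·| ≈ 4.5746, ∠ ≈ 77.37°
|T| = 0.25 · 446.4 / (1116 · 4.5746) ≈ 0.02186
Gain = 20 log₁₀(0.02186) ≈ -33.21 dB

-33.2 dB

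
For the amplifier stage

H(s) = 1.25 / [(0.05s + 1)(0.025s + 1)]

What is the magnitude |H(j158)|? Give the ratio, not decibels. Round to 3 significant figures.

0.0385

At ω = 158 rad/s:
pole (1 + j158·0.05) = 1 + j7.9 → |·| ≈ 7.963, ∠ ≈ 82.79°
pole (1 + j158·0.025) = 1 + j3.95 → |·| ≈ 4.0746, ∠ ≈ 75.79°
|H| = 1.25 · 1 / (7.963 · 4.0746) ≈ 0.038526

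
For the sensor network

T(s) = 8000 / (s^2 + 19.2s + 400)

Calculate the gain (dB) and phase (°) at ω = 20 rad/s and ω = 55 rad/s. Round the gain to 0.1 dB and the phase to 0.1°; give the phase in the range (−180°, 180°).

At s = jω = j20:
quadratic: (j20)² + 19.2·j20 + 400 = 0 + j384 → |·| ≈ 384, ∠ ≈ 90.00°
|T| = 8000 / 384 ≈ 20.833
Gain = 20 log₁₀(20.833) ≈ 26.38 dB
∠T = 0.00° − 90.00° = -90.00°

At s = jω = j55:
quadratic: (j55)² + 19.2·j55 + 400 = -2625 + j1056 → |·| ≈ 2829.4, ∠ ≈ 158.09°
|T| = 8000 / 2829.4 ≈ 2.8275
Gain = 20 log₁₀(2.8275) ≈ 9.03 dB
∠T = 0.00° − 158.09° = -158.09°

ω = 20: 26.4 dB, -90.0°; ω = 55: 9.0 dB, -158.1°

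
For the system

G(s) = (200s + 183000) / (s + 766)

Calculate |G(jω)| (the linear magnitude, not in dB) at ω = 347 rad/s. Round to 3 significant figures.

Substitute s = j347:
Numerator: 200(j347) + 183000 = 183000 + j69400
Denominator: (j347) + 766 = 766 + j347
|N| = √(183000² + 69400²) ≈ 1.9572e+05, ∠N ≈ 20.77°
|D| = √(766² + 347²) ≈ 840.93, ∠D ≈ 24.37°
|G| = 1.9572e+05 / 840.93 ≈ 232.74

233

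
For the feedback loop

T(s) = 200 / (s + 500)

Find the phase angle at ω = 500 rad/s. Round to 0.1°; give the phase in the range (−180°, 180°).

-45.0°

Substitute s = j500:
Numerator: 200 = 200 + j0
Denominator: (j500) + 500 = 500 + j500
|N| = √(200² + 0²) ≈ 200, ∠N ≈ 0.00°
|D| = √(500² + 500²) ≈ 707.11, ∠D ≈ 45.00°
∠T = 0.00° − 45.00° = -45.00°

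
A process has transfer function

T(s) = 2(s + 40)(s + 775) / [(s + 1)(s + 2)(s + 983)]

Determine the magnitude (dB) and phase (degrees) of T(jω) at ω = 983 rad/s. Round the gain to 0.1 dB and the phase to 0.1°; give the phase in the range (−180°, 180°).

-54.7 dB, -85.4°

At s = jω = j983:
zero (s+40): 40 + j983 → |·| = √(40²+983²) = √967889 ≈ 983.81, ∠ = arctan(983/40) ≈ 87.67°
zero (s+775): 775 + j983 → |·| = √(775²+983²) = √1566914 ≈ 1251.8, ∠ = arctan(983/775) ≈ 51.75°
pole (s+1): 1 + j983 → |·| = √(1²+983²) = √966290 ≈ 983, ∠ = arctan(983/1) ≈ 89.94°
pole (s+2): 2 + j983 → |·| = √(2²+983²) = √966293 ≈ 983, ∠ = arctan(983/2) ≈ 89.88°
pole (s+983): 983 + j983 → |·| = √(983²+983²) = √1932578 ≈ 1390.2, ∠ = arctan(983/983) ≈ 45.00°
|T| = 2 · 1.2315e+06 / 1.3433e+09 ≈ 0.0018335
Gain = 20 log₁₀(0.0018335) ≈ -54.73 dB
∠T = 139.42° − 224.82° = -85.40°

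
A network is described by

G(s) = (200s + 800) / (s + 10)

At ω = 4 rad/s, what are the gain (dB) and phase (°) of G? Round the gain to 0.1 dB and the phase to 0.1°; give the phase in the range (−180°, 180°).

40.4 dB, 23.2°

Substitute s = j4:
Numerator: 200(j4) + 800 = 800 + j800
Denominator: (j4) + 10 = 10 + j4
|N| = √(800² + 800²) ≈ 1131.4, ∠N ≈ 45.00°
|D| = √(10² + 4²) ≈ 10.77, ∠D ≈ 21.80°
|G| = 1131.4 / 10.77 ≈ 105.05
Gain = 20 log₁₀(105.05) ≈ 40.43 dB
∠G = 45.00° − 21.80° = 23.20°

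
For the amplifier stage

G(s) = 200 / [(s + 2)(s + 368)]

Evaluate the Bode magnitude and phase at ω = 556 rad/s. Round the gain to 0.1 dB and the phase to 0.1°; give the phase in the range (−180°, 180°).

At s = jω = j556:
pole (s+2): 2 + j556 → |·| = √(2²+556²) = √309140 ≈ 556, ∠ = arctan(556/2) ≈ 89.79°
pole (s+368): 368 + j556 → |·| = √(368²+556²) = √444560 ≈ 666.75, ∠ = arctan(556/368) ≈ 56.50°
|G| = 200 / 3.7071e+05 ≈ 0.00053951
Gain = 20 log₁₀(0.00053951) ≈ -65.36 dB
∠G = 0.00° − 146.29° = -146.29°

-65.4 dB, -146.3°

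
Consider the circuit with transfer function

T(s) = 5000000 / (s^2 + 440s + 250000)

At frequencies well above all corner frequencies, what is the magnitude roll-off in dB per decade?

-40 dB/decade

Each pole contributes −20 dB/decade at high frequency; each zero contributes +20 dB/decade.
Net: 0 zero(s) − 2 pole(s) → -40 dB/decade.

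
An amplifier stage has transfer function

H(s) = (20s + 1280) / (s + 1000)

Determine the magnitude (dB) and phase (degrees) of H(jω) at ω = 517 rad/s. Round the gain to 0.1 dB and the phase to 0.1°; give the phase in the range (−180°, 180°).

19.3 dB, 55.6°

Substitute s = j517:
Numerator: 20(j517) + 1280 = 1280 + j10340
Denominator: (j517) + 1000 = 1000 + j517
|N| = √(1280² + 10340²) ≈ 10419, ∠N ≈ 82.94°
|D| = √(1000² + 517²) ≈ 1125.7, ∠D ≈ 27.34°
|H| = 10419 / 1125.7 ≈ 9.2556
Gain = 20 log₁₀(9.2556) ≈ 19.33 dB
∠H = 82.94° − 27.34° = 55.60°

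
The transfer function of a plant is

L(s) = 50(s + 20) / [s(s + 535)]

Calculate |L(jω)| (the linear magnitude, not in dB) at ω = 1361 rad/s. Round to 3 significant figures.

At s = jω = j1361:
zero (s+20): 20 + j1361 → |·| = √(20²+1361²) = √1852721 ≈ 1361.1, ∠ = arctan(1361/20) ≈ 89.16°
pole (s+535): 535 + j1361 → |·| = √(535²+1361²) = √2138546 ≈ 1462.4, ∠ = arctan(1361/535) ≈ 68.54°
pole at origin: |s| = 1361, ∠ = 90.00° (in denominator)
|L| = 50 · 1361.1 / 1.9903e+06 ≈ 0.034193

0.0342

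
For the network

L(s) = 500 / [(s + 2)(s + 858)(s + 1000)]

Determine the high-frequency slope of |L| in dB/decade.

-60 dB/decade

Each pole contributes −20 dB/decade at high frequency; each zero contributes +20 dB/decade.
Net: 0 zero(s) − 3 pole(s) → -60 dB/decade.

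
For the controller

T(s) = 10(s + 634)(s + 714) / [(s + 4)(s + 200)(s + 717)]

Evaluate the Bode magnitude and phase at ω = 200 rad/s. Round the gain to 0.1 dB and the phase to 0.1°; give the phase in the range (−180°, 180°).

At s = jω = j200:
zero (s+634): 634 + j200 → |·| = √(634²+200²) = √441956 ≈ 664.8, ∠ = arctan(200/634) ≈ 17.51°
zero (s+714): 714 + j200 → |·| = √(714²+200²) = √549796 ≈ 741.48, ∠ = arctan(200/714) ≈ 15.65°
pole (s+4): 4 + j200 → |·| = √(4²+200²) = √40016 ≈ 200.04, ∠ = arctan(200/4) ≈ 88.85°
pole (s+200): 200 + j200 → |·| = √(200²+200²) = √80000 ≈ 282.84, ∠ = arctan(200/200) ≈ 45.00°
pole (s+717): 717 + j200 → |·| = √(717²+200²) = √554089 ≈ 744.37, ∠ = arctan(200/717) ≈ 15.59°
|T| = 10 · 4.9294e+05 / 4.2116e+07 ≈ 0.11704
Gain = 20 log₁₀(0.11704) ≈ -18.63 dB
∠T = 33.16° − 149.44° = -116.28°

-18.6 dB, -116.3°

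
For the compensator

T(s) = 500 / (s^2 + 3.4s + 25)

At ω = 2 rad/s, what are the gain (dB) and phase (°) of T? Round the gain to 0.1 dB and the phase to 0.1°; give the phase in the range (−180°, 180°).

At s = jω = j2:
quadratic: (j2)² + 3.4·j2 + 25 = 21 + j6.8 → |·| ≈ 22.074, ∠ ≈ 17.94°
|T| = 500 / 22.074 ≈ 22.651
Gain = 20 log₁₀(22.651) ≈ 27.10 dB
∠T = 0.00° − 17.94° = -17.94°

27.1 dB, -17.9°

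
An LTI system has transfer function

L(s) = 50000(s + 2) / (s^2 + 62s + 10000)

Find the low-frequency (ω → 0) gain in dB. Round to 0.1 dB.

L(0) = 50000·2 / 10000 = 10
20 log₁₀(10) ≈ 20.00 dB

20.0 dB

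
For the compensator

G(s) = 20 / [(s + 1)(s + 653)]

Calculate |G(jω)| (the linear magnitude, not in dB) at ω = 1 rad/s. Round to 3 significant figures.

0.0217

At s = jω = j1:
pole (s+1): 1 + j1 → |·| = √(1²+1²) = √2 ≈ 1.4142, ∠ = arctan(1/1) ≈ 45.00°
pole (s+653): 653 + j1 → |·| = √(653²+1²) = √426410 ≈ 653, ∠ = arctan(1/653) ≈ 0.09°
|G| = 20 / 923.47 ≈ 0.021657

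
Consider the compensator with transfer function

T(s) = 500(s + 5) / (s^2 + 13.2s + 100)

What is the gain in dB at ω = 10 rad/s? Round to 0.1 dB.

At s = jω = j10:
zero (s+5): 5 + j10 → |·| = √(5²+10²) = √125 ≈ 11.18, ∠ = arctan(10/5) ≈ 63.43°
quadratic: (j10)² + 13.2·j10 + 100 = 0 + j132 → |·| ≈ 132, ∠ ≈ 90.00°
|T| = 500 · 11.18 / 132 ≈ 42.348
Gain = 20 log₁₀(42.348) ≈ 32.54 dB

32.5 dB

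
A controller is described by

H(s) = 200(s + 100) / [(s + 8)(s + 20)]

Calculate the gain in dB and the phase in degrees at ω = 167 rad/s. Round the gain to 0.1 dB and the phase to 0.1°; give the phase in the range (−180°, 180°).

2.8 dB, -111.3°

At s = jω = j167:
zero (s+100): 100 + j167 → |·| = √(100²+167²) = √37889 ≈ 194.65, ∠ = arctan(167/100) ≈ 59.09°
pole (s+8): 8 + j167 → |·| = √(8²+167²) = √27953 ≈ 167.19, ∠ = arctan(167/8) ≈ 87.26°
pole (s+20): 20 + j167 → |·| = √(20²+167²) = √28289 ≈ 168.19, ∠ = arctan(167/20) ≈ 83.17°
|H| = 200 · 194.65 / 28120 ≈ 1.3844
Gain = 20 log₁₀(1.3844) ≈ 2.83 dB
∠H = 59.09° − 170.43° = -111.34°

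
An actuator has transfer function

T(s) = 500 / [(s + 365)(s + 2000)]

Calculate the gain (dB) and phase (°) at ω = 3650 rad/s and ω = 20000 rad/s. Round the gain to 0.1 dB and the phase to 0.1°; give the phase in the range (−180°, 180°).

ω = 3650: -89.7 dB, -145.6°; ω = 20000: -118.1 dB, -173.2°

At s = jω = j3650:
pole (s+365): 365 + j3650 → |·| = √(365²+3650²) = √13455725 ≈ 3668.2, ∠ = arctan(3650/365) ≈ 84.29°
pole (s+2000): 2000 + j3650 → |·| = √(2000²+3650²) = √17322500 ≈ 4162, ∠ = arctan(3650/2000) ≈ 61.28°
|T| = 500 / 1.5267e+07 ≈ 3.275e-05
Gain = 20 log₁₀(3.275e-05) ≈ -89.70 dB
∠T = 0.00° − 145.57° = -145.57°

At s = jω = j20000:
pole (s+365): 365 + j20000 → |·| = √(365²+20000²) = √400133225 ≈ 20003, ∠ = arctan(20000/365) ≈ 88.95°
pole (s+2000): 2000 + j20000 → |·| = √(2000²+20000²) = √404000000 ≈ 20100, ∠ = arctan(20000/2000) ≈ 84.29°
|T| = 500 / 4.0206e+08 ≈ 1.2436e-06
Gain = 20 log₁₀(1.2436e-06) ≈ -118.11 dB
∠T = 0.00° − 173.24° = -173.24°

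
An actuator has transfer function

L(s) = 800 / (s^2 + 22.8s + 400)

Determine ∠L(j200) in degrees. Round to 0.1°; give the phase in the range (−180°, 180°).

-173.4°

At s = jω = j200:
quadratic: (j200)² + 22.8·j200 + 400 = -39600 + j4560 → |·| ≈ 39862, ∠ ≈ 173.43°
∠L = 0.00° − 173.43° = -173.43°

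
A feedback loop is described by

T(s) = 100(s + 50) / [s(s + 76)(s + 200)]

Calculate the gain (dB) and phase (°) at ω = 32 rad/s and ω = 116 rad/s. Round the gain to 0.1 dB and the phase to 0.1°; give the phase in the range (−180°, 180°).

ω = 32: -39.1 dB, -89.3°; ω = 116: -49.4 dB, -110.2°

At s = jω = j32:
zero (s+50): 50 + j32 → |·| = √(50²+32²) = √3524 ≈ 59.363, ∠ = arctan(32/50) ≈ 32.62°
pole (s+76): 76 + j32 → |·| = √(76²+32²) = √6800 ≈ 82.462, ∠ = arctan(32/76) ≈ 22.83°
pole (s+200): 200 + j32 → |·| = √(200²+32²) = √41024 ≈ 202.54, ∠ = arctan(32/200) ≈ 9.09°
pole at origin: |s| = 32, ∠ = 90.00° (in denominator)
|T| = 100 · 59.363 / 5.3446e+05 ≈ 0.011107
Gain = 20 log₁₀(0.011107) ≈ -39.09 dB
∠T = 32.62° − 121.92° = -89.30°

At s = jω = j116:
zero (s+50): 50 + j116 → |·| = √(50²+116²) = √15956 ≈ 126.32, ∠ = arctan(116/50) ≈ 66.68°
pole (s+76): 76 + j116 → |·| = √(76²+116²) = √19232 ≈ 138.68, ∠ = arctan(116/76) ≈ 56.77°
pole (s+200): 200 + j116 → |·| = √(200²+116²) = √53456 ≈ 231.21, ∠ = arctan(116/200) ≈ 30.11°
pole at origin: |s| = 116, ∠ = 90.00° (in denominator)
|T| = 100 · 126.32 / 3.7194e+06 ≈ 0.0033962
Gain = 20 log₁₀(0.0033962) ≈ -49.38 dB
∠T = 66.68° − 176.88° = -110.20°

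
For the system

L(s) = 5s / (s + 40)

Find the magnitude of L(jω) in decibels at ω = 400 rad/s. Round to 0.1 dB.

13.9 dB

At s = jω = j400:
zero at origin: s = j400 → |·| = 400, ∠ = 90.00°
pole (s+40): 40 + j400 → |·| = √(40²+400²) = √161600 ≈ 402, ∠ = arctan(400/40) ≈ 84.29°
|L| = 5 · 400 / 402 ≈ 4.9751
Gain = 20 log₁₀(4.9751) ≈ 13.94 dB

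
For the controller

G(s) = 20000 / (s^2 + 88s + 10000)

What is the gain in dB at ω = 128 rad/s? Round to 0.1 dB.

3.8 dB

At s = jω = j128:
quadratic: (j128)² + 88·j128 + 10000 = -6384 + j11264 → |·| ≈ 12947, ∠ ≈ 119.54°
|G| = 20000 / 12947 ≈ 1.5448
Gain = 20 log₁₀(1.5448) ≈ 3.78 dB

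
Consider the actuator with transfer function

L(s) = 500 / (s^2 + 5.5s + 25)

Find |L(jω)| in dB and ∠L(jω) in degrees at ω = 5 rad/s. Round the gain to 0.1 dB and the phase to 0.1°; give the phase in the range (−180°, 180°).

25.2 dB, -90.0°

At s = jω = j5:
quadratic: (j5)² + 5.5·j5 + 25 = 0 + j27.5 → |·| ≈ 27.5, ∠ ≈ 90.00°
|L| = 500 / 27.5 ≈ 18.182
Gain = 20 log₁₀(18.182) ≈ 25.19 dB
∠L = 0.00° − 90.00° = -90.00°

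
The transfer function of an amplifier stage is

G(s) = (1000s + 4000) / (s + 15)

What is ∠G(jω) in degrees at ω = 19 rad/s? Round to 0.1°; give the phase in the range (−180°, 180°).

Substitute s = j19:
Numerator: 1000(j19) + 4000 = 4000 + j19000
Denominator: (j19) + 15 = 15 + j19
|N| = √(4000² + 19000²) ≈ 19416, ∠N ≈ 78.11°
|D| = √(15² + 19²) ≈ 24.207, ∠D ≈ 51.71°
∠G = 78.11° − 51.71° = 26.40°

26.4°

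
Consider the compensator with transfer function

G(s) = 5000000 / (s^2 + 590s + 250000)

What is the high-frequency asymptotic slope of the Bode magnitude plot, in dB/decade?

-40 dB/decade

Each pole contributes −20 dB/decade at high frequency; each zero contributes +20 dB/decade.
Net: 0 zero(s) − 2 pole(s) → -40 dB/decade.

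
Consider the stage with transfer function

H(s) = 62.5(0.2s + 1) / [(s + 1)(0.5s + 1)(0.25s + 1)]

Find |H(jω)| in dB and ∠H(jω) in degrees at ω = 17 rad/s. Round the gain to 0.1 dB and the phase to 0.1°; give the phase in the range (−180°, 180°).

At ω = 17 rad/s:
zero (1 + j17·0.2) = 1 + j3.4 → |·| ≈ 3.544, ∠ ≈ 73.61°
pole (1 + j17·1) = 1 + j17 → |·| ≈ 17.029, ∠ ≈ 86.63°
pole (1 + j17·0.5) = 1 + j8.5 → |·| ≈ 8.5586, ∠ ≈ 83.29°
pole (1 + j17·0.25) = 1 + j4.25 → |·| ≈ 4.3661, ∠ ≈ 76.76°
|H| = 62.5 · 3.544 / (17.029 · 8.5586 · 4.3661) ≈ 0.34809
Gain = 20 log₁₀(0.34809) ≈ -9.17 dB
∠H = (73.61°) − (86.63° + 83.29° + 76.76°) = -173.07°

-9.2 dB, -173.1°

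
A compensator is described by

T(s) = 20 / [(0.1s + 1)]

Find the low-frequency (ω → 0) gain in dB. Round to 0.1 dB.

T(0) = 20 · 1 / 1 = 20
20 log₁₀(20) ≈ 26.02 dB

26.0 dB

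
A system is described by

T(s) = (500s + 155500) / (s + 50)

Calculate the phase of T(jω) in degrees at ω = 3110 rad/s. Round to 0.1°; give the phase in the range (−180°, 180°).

-4.8°

Substitute s = j3110:
Numerator: 500(j3110) + 155500 = 155500 + j1555000
Denominator: (j3110) + 50 = 50 + j3110
|N| = √(155500² + 1555000²) ≈ 1.5628e+06, ∠N ≈ 84.29°
|D| = √(50² + 3110²) ≈ 3110.4, ∠D ≈ 89.08°
∠T = 84.29° − 89.08° = -4.79°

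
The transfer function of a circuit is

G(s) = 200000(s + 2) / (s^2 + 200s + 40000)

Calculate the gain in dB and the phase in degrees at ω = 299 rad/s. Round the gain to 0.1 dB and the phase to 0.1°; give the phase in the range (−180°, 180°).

57.7 dB, -39.9°

At s = jω = j299:
zero (s+2): 2 + j299 → |·| = √(2²+299²) = √89405 ≈ 299.01, ∠ = arctan(299/2) ≈ 89.62°
quadratic: (j299)² + 200·j299 + 40000 = -49401 + j59800 → |·| ≈ 77566, ∠ ≈ 129.56°
|G| = 200000 · 299.01 / 77566 ≈ 770.98
Gain = 20 log₁₀(770.98) ≈ 57.74 dB
∠G = 89.62° − 129.56° = -39.94°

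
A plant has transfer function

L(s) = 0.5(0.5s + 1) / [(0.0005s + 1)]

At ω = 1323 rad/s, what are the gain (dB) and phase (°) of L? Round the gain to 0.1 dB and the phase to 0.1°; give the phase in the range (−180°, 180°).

48.8 dB, 56.4°

At ω = 1323 rad/s:
zero (1 + j1323·0.5) = 1 + j661.5 → |·| ≈ 661.5, ∠ ≈ 89.91°
pole (1 + j1323·0.0005) = 1 + j0.6615 → |·| ≈ 1.199, ∠ ≈ 33.48°
|L| = 0.5 · 661.5 / (1.199) ≈ 275.85
Gain = 20 log₁₀(275.85) ≈ 48.81 dB
∠L = (89.91°) − (33.48°) = 56.43°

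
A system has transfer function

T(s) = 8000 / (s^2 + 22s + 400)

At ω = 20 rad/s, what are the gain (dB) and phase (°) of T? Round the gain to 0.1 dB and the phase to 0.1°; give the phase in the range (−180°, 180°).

At s = jω = j20:
quadratic: (j20)² + 22·j20 + 400 = 0 + j440 → |·| ≈ 440, ∠ ≈ 90.00°
|T| = 8000 / 440 ≈ 18.182
Gain = 20 log₁₀(18.182) ≈ 25.19 dB
∠T = 0.00° − 90.00° = -90.00°

25.2 dB, -90.0°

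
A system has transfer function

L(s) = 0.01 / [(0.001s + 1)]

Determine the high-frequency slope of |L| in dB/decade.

Each pole contributes −20 dB/decade at high frequency; each zero contributes +20 dB/decade.
Net: 0 zero(s) − 1 pole(s) → -20 dB/decade.

-20 dB/decade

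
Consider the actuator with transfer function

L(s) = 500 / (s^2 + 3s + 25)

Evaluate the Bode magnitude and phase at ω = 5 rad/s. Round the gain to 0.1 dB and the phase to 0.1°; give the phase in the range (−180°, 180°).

At s = jω = j5:
quadratic: (j5)² + 3·j5 + 25 = 0 + j15 → |·| ≈ 15, ∠ ≈ 90.00°
|L| = 500 / 15 ≈ 33.333
Gain = 20 log₁₀(33.333) ≈ 30.46 dB
∠L = 0.00° − 90.00° = -90.00°

30.5 dB, -90.0°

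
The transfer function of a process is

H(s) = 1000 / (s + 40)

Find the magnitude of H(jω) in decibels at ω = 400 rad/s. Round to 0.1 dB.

7.9 dB

At s = jω = j400:
pole (s+40): 40 + j400 → |·| = √(40²+400²) = √161600 ≈ 402, ∠ = arctan(400/40) ≈ 84.29°
|H| = 1000 / 402 ≈ 2.4876
Gain = 20 log₁₀(2.4876) ≈ 7.92 dB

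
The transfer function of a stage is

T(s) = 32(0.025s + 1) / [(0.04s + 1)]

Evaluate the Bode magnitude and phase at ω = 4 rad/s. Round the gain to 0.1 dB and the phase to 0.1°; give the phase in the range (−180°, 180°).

At ω = 4 rad/s:
zero (1 + j4·0.025) = 1 + j0.1 → |·| ≈ 1.005, ∠ ≈ 5.71°
pole (1 + j4·0.04) = 1 + j0.16 → |·| ≈ 1.0127, ∠ ≈ 9.09°
|T| = 32 · 1.005 / (1.0127) ≈ 31.757
Gain = 20 log₁₀(31.757) ≈ 30.04 dB
∠T = (5.71°) − (9.09°) = -3.38°

30.0 dB, -3.4°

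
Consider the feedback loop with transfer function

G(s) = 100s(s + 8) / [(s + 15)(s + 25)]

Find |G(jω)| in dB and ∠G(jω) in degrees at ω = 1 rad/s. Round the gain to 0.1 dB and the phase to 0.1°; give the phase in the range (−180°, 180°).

At s = jω = j1:
zero (s+8): 8 + j1 → |·| = √(8²+1²) = √65 ≈ 8.0623, ∠ = arctan(1/8) ≈ 7.13°
zero at origin: s = j1 → |·| = 1, ∠ = 90.00°
pole (s+15): 15 + j1 → |·| = √(15²+1²) = √226 ≈ 15.033, ∠ = arctan(1/15) ≈ 3.81°
pole (s+25): 25 + j1 → |·| = √(25²+1²) = √626 ≈ 25.02, ∠ = arctan(1/25) ≈ 2.29°
|G| = 100 · 8.0623 / 376.13 ≈ 2.1435
Gain = 20 log₁₀(2.1435) ≈ 6.62 dB
∠G = 97.13° − 6.10° = 91.03°

6.6 dB, 91.0°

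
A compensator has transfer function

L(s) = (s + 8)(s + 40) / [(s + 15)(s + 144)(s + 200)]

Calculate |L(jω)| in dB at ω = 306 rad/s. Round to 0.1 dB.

-52.1 dB

At s = jω = j306:
zero (s+8): 8 + j306 → |·| = √(8²+306²) = √93700 ≈ 306.1, ∠ = arctan(306/8) ≈ 88.50°
zero (s+40): 40 + j306 → |·| = √(40²+306²) = √95236 ≈ 308.6, ∠ = arctan(306/40) ≈ 82.55°
pole (s+15): 15 + j306 → |·| = √(15²+306²) = √93861 ≈ 306.37, ∠ = arctan(306/15) ≈ 87.19°
pole (s+144): 144 + j306 → |·| = √(144²+306²) = √114372 ≈ 338.19, ∠ = arctan(306/144) ≈ 64.80°
pole (s+200): 200 + j306 → |·| = √(200²+306²) = √133636 ≈ 365.56, ∠ = arctan(306/200) ≈ 56.83°
|L| = 1 · 94462 / 3.7876e+07 ≈ 0.002494
Gain = 20 log₁₀(0.002494) ≈ -52.06 dB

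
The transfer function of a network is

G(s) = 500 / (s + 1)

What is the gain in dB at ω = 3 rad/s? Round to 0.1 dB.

44.0 dB

Substitute s = j3:
Numerator: 500 = 500 + j0
Denominator: (j3) + 1 = 1 + j3
|N| = √(500² + 0²) ≈ 500, ∠N ≈ 0.00°
|D| = √(1² + 3²) ≈ 3.1623, ∠D ≈ 71.57°
|G| = 500 / 3.1623 ≈ 158.11
Gain = 20 log₁₀(158.11) ≈ 43.98 dB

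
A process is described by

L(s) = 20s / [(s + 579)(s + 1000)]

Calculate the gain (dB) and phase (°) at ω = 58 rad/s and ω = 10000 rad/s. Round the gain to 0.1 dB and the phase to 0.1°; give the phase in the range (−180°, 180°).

ω = 58: -54.0 dB, 81.0°; ω = 10000: -54.0 dB, -81.0°

At s = jω = j58:
zero at origin: s = j58 → |·| = 58, ∠ = 90.00°
pole (s+579): 579 + j58 → |·| = √(579²+58²) = √338605 ≈ 581.9, ∠ = arctan(58/579) ≈ 5.72°
pole (s+1000): 1000 + j58 → |·| = √(1000²+58²) = √1003364 ≈ 1001.7, ∠ = arctan(58/1000) ≈ 3.32°
|L| = 20 · 58 / 5.8289e+05 ≈ 0.0019901
Gain = 20 log₁₀(0.0019901) ≈ -54.02 dB
∠L = 90.00° − 9.04° = 80.96°

At s = jω = j10000:
zero at origin: s = j10000 → |·| = 10000, ∠ = 90.00°
pole (s+579): 579 + j10000 → |·| = √(579²+10000²) = √100335241 ≈ 10017, ∠ = arctan(10000/579) ≈ 86.69°
pole (s+1000): 1000 + j10000 → |·| = √(1000²+10000²) = √101000000 ≈ 10050, ∠ = arctan(10000/1000) ≈ 84.29°
|L| = 20 · 10000 / 1.0067e+08 ≈ 0.0019867
Gain = 20 log₁₀(0.0019867) ≈ -54.04 dB
∠L = 90.00° − 170.98° = -80.98°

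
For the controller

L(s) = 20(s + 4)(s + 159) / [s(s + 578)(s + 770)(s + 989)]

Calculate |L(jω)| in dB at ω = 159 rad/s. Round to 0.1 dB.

At s = jω = j159:
zero (s+4): 4 + j159 → |·| = √(4²+159²) = √25297 ≈ 159.05, ∠ = arctan(159/4) ≈ 88.56°
zero (s+159): 159 + j159 → |·| = √(159²+159²) = √50562 ≈ 224.86, ∠ = arctan(159/159) ≈ 45.00°
pole (s+578): 578 + j159 → |·| = √(578²+159²) = √359365 ≈ 599.47, ∠ = arctan(159/578) ≈ 15.38°
pole (s+770): 770 + j159 → |·| = √(770²+159²) = √618181 ≈ 786.24, ∠ = arctan(159/770) ≈ 11.67°
pole (s+989): 989 + j159 → |·| = √(989²+159²) = √1003402 ≈ 1001.7, ∠ = arctan(159/989) ≈ 9.13°
pole at origin: |s| = 159, ∠ = 90.00° (in denominator)
|L| = 20 · 35764 / 7.5068e+10 ≈ 9.5284e-06
Gain = 20 log₁₀(9.5284e-06) ≈ -100.42 dB

-100.4 dB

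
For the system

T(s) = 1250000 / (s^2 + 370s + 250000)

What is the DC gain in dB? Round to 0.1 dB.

14.0 dB

T(0) = 1250000 / 250000 = 5
20 log₁₀(5) ≈ 13.98 dB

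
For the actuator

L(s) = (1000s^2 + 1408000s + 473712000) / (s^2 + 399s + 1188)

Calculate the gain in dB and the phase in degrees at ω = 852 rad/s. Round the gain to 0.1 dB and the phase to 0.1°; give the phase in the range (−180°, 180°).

63.7 dB, -53.0°

Substitute s = j852:
Numerator: 1000(j852)^2 + 1408000(j852) + 473712000 = -252192000 + j1199616000
Denominator: (j852)^2 + 399(j852) + 1188 = -724716 + j339948
|N| = √(252192000² + 1199616000²) ≈ 1.2258e+09, ∠N ≈ 101.87°
|D| = √(724716² + 339948²) ≈ 8.0049e+05, ∠D ≈ 154.87°
|L| = 1.2258e+09 / 8.0049e+05 ≈ 1531.3
Gain = 20 log₁₀(1531.3) ≈ 63.70 dB
∠L = 101.87° − 154.87° = -53.00°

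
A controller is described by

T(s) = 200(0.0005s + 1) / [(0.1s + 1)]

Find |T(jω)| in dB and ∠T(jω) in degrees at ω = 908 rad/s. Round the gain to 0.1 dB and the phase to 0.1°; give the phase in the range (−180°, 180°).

At ω = 908 rad/s:
zero (1 + j908·0.0005) = 1 + j0.454 → |·| ≈ 1.0982, ∠ ≈ 24.42°
pole (1 + j908·0.1) = 1 + j90.8 → |·| ≈ 90.806, ∠ ≈ 89.37°
|T| = 200 · 1.0982 / (90.806) ≈ 2.4188
Gain = 20 log₁₀(2.4188) ≈ 7.67 dB
∠T = (24.42°) − (89.37°) = -64.95°

7.7 dB, -65.0°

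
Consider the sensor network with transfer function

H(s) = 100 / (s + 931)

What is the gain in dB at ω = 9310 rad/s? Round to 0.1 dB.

-39.4 dB

Substitute s = j9310:
Numerator: 100 = 100 + j0
Denominator: (j9310) + 931 = 931 + j9310
|N| = √(100² + 0²) ≈ 100, ∠N ≈ 0.00°
|D| = √(931² + 9310²) ≈ 9356.4, ∠D ≈ 84.29°
|H| = 100 / 9356.4 ≈ 0.010688
Gain = 20 log₁₀(0.010688) ≈ -39.42 dB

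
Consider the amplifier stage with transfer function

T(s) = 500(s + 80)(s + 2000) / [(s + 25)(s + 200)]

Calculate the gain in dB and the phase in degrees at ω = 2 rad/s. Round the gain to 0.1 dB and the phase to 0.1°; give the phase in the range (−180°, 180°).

At s = jω = j2:
zero (s+80): 80 + j2 → |·| = √(80²+2²) = √6404 ≈ 80.025, ∠ = arctan(2/80) ≈ 1.43°
zero (s+2000): 2000 + j2 → |·| = √(2000²+2²) = √4000004 ≈ 2000, ∠ = arctan(2/2000) ≈ 0.06°
pole (s+25): 25 + j2 → |·| = √(25²+2²) = √629 ≈ 25.08, ∠ = arctan(2/25) ≈ 4.57°
pole (s+200): 200 + j2 → |·| = √(200²+2²) = √40004 ≈ 200.01, ∠ = arctan(2/200) ≈ 0.57°
|T| = 500 · 1.6005e+05 / 5016.3 ≈ 15953
Gain = 20 log₁₀(15953) ≈ 84.06 dB
∠T = 1.49° − 5.14° = -3.65°

84.1 dB, -3.7°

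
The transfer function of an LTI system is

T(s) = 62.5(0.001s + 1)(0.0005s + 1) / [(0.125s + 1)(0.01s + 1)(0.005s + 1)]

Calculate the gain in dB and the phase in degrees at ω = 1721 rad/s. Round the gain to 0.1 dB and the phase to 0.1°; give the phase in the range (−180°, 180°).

-45.8 dB, -159.2°

At ω = 1721 rad/s:
zero (1 + j1721·0.001) = 1 + j1.721 → |·| ≈ 1.9904, ∠ ≈ 59.84°
zero (1 + j1721·0.0005) = 1 + j0.8605 → |·| ≈ 1.3193, ∠ ≈ 40.71°
pole (1 + j1721·0.125) = 1 + j215.125 → |·| ≈ 215.13, ∠ ≈ 89.73°
pole (1 + j1721·0.01) = 1 + j17.21 → |·| ≈ 17.239, ∠ ≈ 86.67°
pole (1 + j1721·0.005) = 1 + j8.605 → |·| ≈ 8.6629, ∠ ≈ 83.37°
|T| = 62.5 · 1.9904 · 1.3193 / (215.13 · 17.239 · 8.6629) ≈ 0.0051084
Gain = 20 log₁₀(0.0051084) ≈ -45.83 dB
∠T = (59.84° + 40.71°) − (89.73° + 86.67° + 83.37°) = -159.22°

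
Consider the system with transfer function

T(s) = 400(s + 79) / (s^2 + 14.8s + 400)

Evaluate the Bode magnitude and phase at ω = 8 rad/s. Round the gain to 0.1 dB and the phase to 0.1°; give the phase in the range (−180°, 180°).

39.0 dB, -13.6°

At s = jω = j8:
zero (s+79): 79 + j8 → |·| = √(79²+8²) = √6305 ≈ 79.404, ∠ = arctan(8/79) ≈ 5.78°
quadratic: (j8)² + 14.8·j8 + 400 = 336 + j118.4 → |·| ≈ 356.25, ∠ ≈ 19.41°
|T| = 400 · 79.404 / 356.25 ≈ 89.155
Gain = 20 log₁₀(89.155) ≈ 39.00 dB
∠T = 5.78° − 19.41° = -13.63°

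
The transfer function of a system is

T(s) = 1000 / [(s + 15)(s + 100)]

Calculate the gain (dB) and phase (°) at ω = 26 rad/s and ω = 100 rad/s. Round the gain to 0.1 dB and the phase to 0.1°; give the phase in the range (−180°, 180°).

At s = jω = j26:
pole (s+15): 15 + j26 → |·| = √(15²+26²) = √901 ≈ 30.017, ∠ = arctan(26/15) ≈ 60.02°
pole (s+100): 100 + j26 → |·| = √(100²+26²) = √10676 ≈ 103.32, ∠ = arctan(26/100) ≈ 14.57°
|T| = 1000 / 3101.4 ≈ 0.32244
Gain = 20 log₁₀(0.32244) ≈ -9.83 dB
∠T = 0.00° − 74.59° = -74.59°

At s = jω = j100:
pole (s+15): 15 + j100 → |·| = √(15²+100²) = √10225 ≈ 101.12, ∠ = arctan(100/15) ≈ 81.47°
pole (s+100): 100 + j100 → |·| = √(100²+100²) = √20000 ≈ 141.42, ∠ = arctan(100/100) ≈ 45.00°
|T| = 1000 / 14300 ≈ 0.06993
Gain = 20 log₁₀(0.06993) ≈ -23.11 dB
∠T = 0.00° − 126.47° = -126.47°

ω = 26: -9.8 dB, -74.6°; ω = 100: -23.1 dB, -126.5°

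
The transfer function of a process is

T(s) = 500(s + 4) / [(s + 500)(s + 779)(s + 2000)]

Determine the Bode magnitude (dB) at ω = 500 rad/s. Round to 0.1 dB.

-74.6 dB

At s = jω = j500:
zero (s+4): 4 + j500 → |·| = √(4²+500²) = √250016 ≈ 500.02, ∠ = arctan(500/4) ≈ 89.54°
pole (s+500): 500 + j500 → |·| = √(500²+500²) = √500000 ≈ 707.11, ∠ = arctan(500/500) ≈ 45.00°
pole (s+779): 779 + j500 → |·| = √(779²+500²) = √856841 ≈ 925.66, ∠ = arctan(500/779) ≈ 32.69°
pole (s+2000): 2000 + j500 → |·| = √(2000²+500²) = √4250000 ≈ 2061.6, ∠ = arctan(500/2000) ≈ 14.04°
|T| = 500 · 500.02 / 1.3494e+09 ≈ 0.00018527
Gain = 20 log₁₀(0.00018527) ≈ -74.64 dB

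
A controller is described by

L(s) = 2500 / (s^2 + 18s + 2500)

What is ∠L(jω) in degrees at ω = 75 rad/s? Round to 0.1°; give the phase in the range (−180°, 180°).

-156.6°

At s = jω = j75:
quadratic: (j75)² + 18·j75 + 2500 = -3125 + j1350 → |·| ≈ 3404.1, ∠ ≈ 156.64°
∠L = 0.00° − 156.64° = -156.64°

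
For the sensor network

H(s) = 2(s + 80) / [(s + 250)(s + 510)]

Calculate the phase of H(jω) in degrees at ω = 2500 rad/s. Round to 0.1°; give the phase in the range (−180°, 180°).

At s = jω = j2500:
zero (s+80): 80 + j2500 → |·| = √(80²+2500²) = √6256400 ≈ 2501.3, ∠ = arctan(2500/80) ≈ 88.17°
pole (s+250): 250 + j2500 → |·| = √(250²+2500²) = √6312500 ≈ 2512.5, ∠ = arctan(2500/250) ≈ 84.29°
pole (s+510): 510 + j2500 → |·| = √(510²+2500²) = √6510100 ≈ 2551.5, ∠ = arctan(2500/510) ≈ 78.47°
∠H = 88.17° − 162.76° = -74.59°

-74.6°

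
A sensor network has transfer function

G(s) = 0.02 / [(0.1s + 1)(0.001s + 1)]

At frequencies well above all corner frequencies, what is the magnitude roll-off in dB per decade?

Each pole contributes −20 dB/decade at high frequency; each zero contributes +20 dB/decade.
Net: 0 zero(s) − 2 pole(s) → -40 dB/decade.

-40 dB/decade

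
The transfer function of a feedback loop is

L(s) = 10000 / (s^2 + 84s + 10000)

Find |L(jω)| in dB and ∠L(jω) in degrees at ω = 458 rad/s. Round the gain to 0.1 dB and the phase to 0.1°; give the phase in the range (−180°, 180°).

-26.2 dB, -169.1°

At s = jω = j458:
quadratic: (j458)² + 84·j458 + 10000 = -199764 + j38472 → |·| ≈ 2.0343e+05, ∠ ≈ 169.10°
|L| = 10000 / 2.0343e+05 ≈ 0.049157
Gain = 20 log₁₀(0.049157) ≈ -26.17 dB
∠L = 0.00° − 169.10° = -169.10°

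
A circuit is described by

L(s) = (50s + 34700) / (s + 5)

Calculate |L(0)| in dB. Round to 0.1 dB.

L(0) = 34700 / 5 = 6940
20 log₁₀(6940) ≈ 76.83 dB

76.8 dB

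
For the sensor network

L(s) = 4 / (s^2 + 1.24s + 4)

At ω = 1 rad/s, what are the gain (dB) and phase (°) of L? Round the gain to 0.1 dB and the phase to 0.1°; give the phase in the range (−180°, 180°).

1.8 dB, -22.5°

At s = jω = j1:
quadratic: (j1)² + 1.24·j1 + 4 = 3 + j1.24 → |·| ≈ 3.2462, ∠ ≈ 22.46°
|L| = 4 / 3.2462 ≈ 1.2322
Gain = 20 log₁₀(1.2322) ≈ 1.81 dB
∠L = 0.00° − 22.46° = -22.46°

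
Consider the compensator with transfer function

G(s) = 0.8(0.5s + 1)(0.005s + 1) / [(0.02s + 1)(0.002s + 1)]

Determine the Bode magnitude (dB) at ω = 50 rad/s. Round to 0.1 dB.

At ω = 50 rad/s:
zero (1 + j50·0.5) = 1 + j25 → |·| ≈ 25.02, ∠ ≈ 87.71°
zero (1 + j50·0.005) = 1 + j0.25 → |·| ≈ 1.0308, ∠ ≈ 14.04°
pole (1 + j50·0.02) = 1 + j1 → |·| ≈ 1.4142, ∠ ≈ 45.00°
pole (1 + j50·0.002) = 1 + j0.1 → |·| ≈ 1.005, ∠ ≈ 5.71°
|G| = 0.8 · 25.02 · 1.0308 / (1.4142 · 1.005) ≈ 14.517
Gain = 20 log₁₀(14.517) ≈ 23.24 dB

23.2 dB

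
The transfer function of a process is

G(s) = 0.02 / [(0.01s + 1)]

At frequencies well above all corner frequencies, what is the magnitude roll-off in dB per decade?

Each pole contributes −20 dB/decade at high frequency; each zero contributes +20 dB/decade.
Net: 0 zero(s) − 1 pole(s) → -20 dB/decade.

-20 dB/decade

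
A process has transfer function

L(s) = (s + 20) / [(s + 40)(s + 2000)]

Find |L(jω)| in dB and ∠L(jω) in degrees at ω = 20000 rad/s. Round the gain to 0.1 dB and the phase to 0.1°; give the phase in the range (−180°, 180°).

At s = jω = j20000:
zero (s+20): 20 + j20000 → |·| = √(20²+20000²) = √400000400 ≈ 20000, ∠ = arctan(20000/20) ≈ 89.94°
pole (s+40): 40 + j20000 → |·| = √(40²+20000²) = √400001600 ≈ 20000, ∠ = arctan(20000/40) ≈ 89.89°
pole (s+2000): 2000 + j20000 → |·| = √(2000²+20000²) = √404000000 ≈ 20100, ∠ = arctan(20000/2000) ≈ 84.29°
|L| = 1 · 20000 / 4.02e+08 ≈ 4.9751e-05
Gain = 20 log₁₀(4.9751e-05) ≈ -86.06 dB
∠L = 89.94° − 174.18° = -84.24°

-86.1 dB, -84.2°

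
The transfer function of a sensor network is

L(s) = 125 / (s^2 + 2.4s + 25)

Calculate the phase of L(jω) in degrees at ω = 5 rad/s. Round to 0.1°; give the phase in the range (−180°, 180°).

-90.0°

At s = jω = j5:
quadratic: (j5)² + 2.4·j5 + 25 = 0 + j12 → |·| ≈ 12, ∠ ≈ 90.00°
∠L = 0.00° − 90.00° = -90.00°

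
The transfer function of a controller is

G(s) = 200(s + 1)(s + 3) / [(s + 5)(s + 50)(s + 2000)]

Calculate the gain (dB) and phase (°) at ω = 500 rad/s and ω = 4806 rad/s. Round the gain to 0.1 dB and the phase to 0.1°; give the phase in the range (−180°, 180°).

ω = 500: -20.3 dB, -8.2°; ω = 4806: -28.3 dB, -66.8°

At s = jω = j500:
zero (s+1): 1 + j500 → |·| = √(1²+500²) = √250001 ≈ 500, ∠ = arctan(500/1) ≈ 89.89°
zero (s+3): 3 + j500 → |·| = √(3²+500²) = √250009 ≈ 500.01, ∠ = arctan(500/3) ≈ 89.66°
pole (s+5): 5 + j500 → |·| = √(5²+500²) = √250025 ≈ 500.02, ∠ = arctan(500/5) ≈ 89.43°
pole (s+50): 50 + j500 → |·| = √(50²+500²) = √252500 ≈ 502.49, ∠ = arctan(500/50) ≈ 84.29°
pole (s+2000): 2000 + j500 → |·| = √(2000²+500²) = √4250000 ≈ 2061.6, ∠ = arctan(500/2000) ≈ 14.04°
|G| = 200 · 2.5e+05 / 5.1799e+08 ≈ 0.096527
Gain = 20 log₁₀(0.096527) ≈ -20.31 dB
∠G = 179.55° − 187.76° = -8.21°

At s = jω = j4806:
zero (s+1): 1 + j4806 → |·| = √(1²+4806²) = √23097637 ≈ 4806, ∠ = arctan(4806/1) ≈ 89.99°
zero (s+3): 3 + j4806 → |·| = √(3²+4806²) = √23097645 ≈ 4806, ∠ = arctan(4806/3) ≈ 89.96°
pole (s+5): 5 + j4806 → |·| = √(5²+4806²) = √23097661 ≈ 4806, ∠ = arctan(4806/5) ≈ 89.94°
pole (s+50): 50 + j4806 → |·| = √(50²+4806²) = √23100136 ≈ 4806.3, ∠ = arctan(4806/50) ≈ 89.40°
pole (s+2000): 2000 + j4806 → |·| = √(2000²+4806²) = √27097636 ≈ 5205.5, ∠ = arctan(4806/2000) ≈ 67.41°
|G| = 200 · 2.3098e+07 / 1.2024e+11 ≈ 0.03842
Gain = 20 log₁₀(0.03842) ≈ -28.31 dB
∠G = 179.95° − 246.75° = -66.80°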